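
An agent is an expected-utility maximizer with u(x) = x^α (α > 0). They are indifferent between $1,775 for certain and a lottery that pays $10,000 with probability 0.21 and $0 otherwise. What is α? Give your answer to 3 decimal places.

α ≈ 0.903

Since u(0) = 0, the lottery's EU is 0.21·10000^α.
Indifference: 1775^α = 0.21·10000^α, so (1775/10000)^α = 0.21.
Taking logs: α·ln(1775/10000) = ln(0.21), so α = -1.560648 / -1.728785 ≈ 0.903.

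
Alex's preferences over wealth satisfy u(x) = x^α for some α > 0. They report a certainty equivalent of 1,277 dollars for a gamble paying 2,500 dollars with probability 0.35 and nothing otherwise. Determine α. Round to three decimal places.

The lottery's expected utility is 0.35·u(2500) + 0.65·u(0) = 0.35·2500^α (since u(0) = 0 for α > 0).
Indifference: 1277^α = 0.35·2500^α, so (1277/2500)^α = 0.35.
α = ln(0.35) / ln(1277/2500) = -1.049822/-0.671777 ≈ 1.563.

α ≈ 1.563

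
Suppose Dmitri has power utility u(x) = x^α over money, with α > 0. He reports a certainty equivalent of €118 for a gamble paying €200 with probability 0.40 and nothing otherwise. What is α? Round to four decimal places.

α ≈ 1.7366

EU(lottery) = 0.40·200^α + 0.60·0 = 0.40·200^α.
Equating: 118^α = 0.40·200^α, i.e. 0.5900^α = 0.40.
α = ln(0.40) / ln(118/200) = -0.9162907/-0.5276327 ≈ 1.7366.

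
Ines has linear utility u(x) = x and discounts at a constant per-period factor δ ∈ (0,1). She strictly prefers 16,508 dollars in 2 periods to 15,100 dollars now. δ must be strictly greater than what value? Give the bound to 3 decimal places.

Under u(x) = x this choice says 15100 < δ^2·16508.
Dividing by 16508: δ^2 > 0.91471. Both sides are positive, so the square root keeps the direction.
δ > (15100/16508)^(1/2) ≈ 0.956.

δ > 0.956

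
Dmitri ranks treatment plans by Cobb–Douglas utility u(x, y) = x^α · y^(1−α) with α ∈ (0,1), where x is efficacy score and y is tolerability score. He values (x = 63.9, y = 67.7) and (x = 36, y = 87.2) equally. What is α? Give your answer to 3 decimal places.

The Cobb–Douglas utilities coincide, so 63.9^α·67.7^(1−α) = 36^α·87.2^(1−α).
(63.9/36)^α = (87.2/67.7)^(1−α); take logs: α·ln(63.9/36) = (1−α)·ln(87.2/67.7), i.e. α·0.573800 = (1−α)·0.253118.
Thus α·(0.826918) = 0.253118, so α = 0.253118/0.826918 ≈ 0.306.

α ≈ 0.306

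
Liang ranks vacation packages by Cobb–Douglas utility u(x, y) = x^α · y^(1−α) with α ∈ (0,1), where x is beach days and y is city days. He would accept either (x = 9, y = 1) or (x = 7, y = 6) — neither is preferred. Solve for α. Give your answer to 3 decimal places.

α ≈ 0.877

Indifference: 9^α · 1^(1−α) = 7^α · 6^(1−α).
Taking logs: α·ln 9 + (1−α)·ln 1 = α·ln 7 + (1−α)·ln 6, i.e. α·0.251314 = (1−α)·1.791759.
With A = 0.251314 and B = 1.791759: α·A = (1−α)·B, so α = B/(A+B) = 1.791759/2.043073 ≈ 0.877.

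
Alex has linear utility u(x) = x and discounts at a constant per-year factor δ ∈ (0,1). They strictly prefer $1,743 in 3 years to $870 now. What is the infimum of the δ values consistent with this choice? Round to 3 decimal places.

δ > 0.793

Comparing present values: 870 < δ^3·1743.
Hence δ^3 > 870/1743 = 0.49914, and x ↦ x^(1/3) is increasing on (0,∞).
δ > (870/1743)^(1/3) ≈ 0.793.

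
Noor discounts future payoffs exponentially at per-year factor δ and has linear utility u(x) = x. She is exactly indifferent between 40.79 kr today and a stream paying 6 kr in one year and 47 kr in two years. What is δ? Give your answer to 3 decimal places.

Present value of the stream is 6·δ + 47·δ². Indifference gives 6δ + 47δ² = 40.79.
So 47δ² + 6δ − 40.79 = 0.
By the quadratic formula (taking the positive root), δ = (−6 + √7704.52) / 94 ≈ 0.870.

δ ≈ 0.870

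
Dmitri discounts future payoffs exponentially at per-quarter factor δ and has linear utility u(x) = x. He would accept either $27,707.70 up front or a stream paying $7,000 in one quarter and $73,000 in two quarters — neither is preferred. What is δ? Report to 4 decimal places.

δ ≈ 0.5700

Present value of the stream is 7000·δ + 73000·δ². Indifference gives 7000δ + 73000δ² = 27707.70.
That is, 73000δ² + 7000δ − 27707.70 = 0, a quadratic in δ.
By the quadratic formula (taking the positive root), δ = (−7000 + √8139648400.00) / 146000 ≈ 0.5700.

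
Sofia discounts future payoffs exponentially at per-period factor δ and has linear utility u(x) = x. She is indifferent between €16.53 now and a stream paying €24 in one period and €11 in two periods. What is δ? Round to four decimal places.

δ ≈ 0.5501

Equating present values: 16.53 = 24δ + 11δ².
Rearranged: 11δ² + 24δ − 16.53 = 0.
By the quadratic formula (taking the positive root), δ = (−24 + √1303.32) / 22 ≈ 0.5501.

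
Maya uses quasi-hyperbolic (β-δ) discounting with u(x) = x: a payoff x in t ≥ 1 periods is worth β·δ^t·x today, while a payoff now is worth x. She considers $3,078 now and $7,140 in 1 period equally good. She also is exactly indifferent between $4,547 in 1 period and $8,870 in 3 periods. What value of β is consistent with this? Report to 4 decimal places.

β ≈ 0.6021

From the later pair, β·δ^1·4547 = β·δ^3·8870; dividing through, δ^2 = 4547/8870 = 0.51263, so δ = 0.71598.
The first indifference: 3078 = β·δ·7140, so β = 3078/(δ·7140) = 3078/(0.71598·7140) ≈ 0.6021.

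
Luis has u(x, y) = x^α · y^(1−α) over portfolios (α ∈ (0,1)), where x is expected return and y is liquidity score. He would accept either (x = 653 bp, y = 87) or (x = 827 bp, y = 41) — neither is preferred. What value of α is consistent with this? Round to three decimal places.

Indifference: 653^α · 87^(1−α) = 827^α · 41^(1−α).
Taking logs: α·ln 653 + (1−α)·ln 87 = α·ln 827 + (1−α)·ln 41, i.e. α·-0.236228 = (1−α)·-0.752336.
With A = -0.236228 and B = -0.752336: α·A = (1−α)·B, so α = B/(A+B) = -0.752336/-0.988564 ≈ 0.761.

α ≈ 0.761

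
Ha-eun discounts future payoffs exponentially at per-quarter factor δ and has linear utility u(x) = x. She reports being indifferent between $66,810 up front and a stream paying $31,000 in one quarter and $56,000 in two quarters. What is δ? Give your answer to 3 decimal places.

The stream is worth 31000δ + 56000δ² today, so 31000δ + 56000δ² = 66810.
That is, 56000δ² + 31000δ − 66810 = 0, a quadratic in δ.
By the quadratic formula (taking the positive root), δ = (−31000 + √15926440000.00) / 112000 ≈ 0.850.

δ ≈ 0.850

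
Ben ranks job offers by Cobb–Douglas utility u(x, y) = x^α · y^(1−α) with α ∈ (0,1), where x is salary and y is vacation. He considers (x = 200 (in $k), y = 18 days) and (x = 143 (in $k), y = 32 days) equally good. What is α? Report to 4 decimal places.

α ≈ 0.6317

The Cobb–Douglas utilities coincide, so 200^α·18^(1−α) = 143^α·32^(1−α).
Taking logs: α·ln 200 + (1−α)·ln 18 = α·ln 143 + (1−α)·ln 32, i.e. α·0.3354727 = (1−α)·0.5753641.
So α/(1−α) = (0.5753641)/(0.3354727) = 1.7150847, and α = 1.7150847/2.7150847 ≈ 0.6317.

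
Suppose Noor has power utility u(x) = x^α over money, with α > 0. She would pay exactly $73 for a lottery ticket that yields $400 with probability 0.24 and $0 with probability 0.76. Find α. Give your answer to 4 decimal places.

The lottery's expected utility is 0.24·u(400) + 0.76·u(0) = 0.24·400^α (since u(0) = 0 for α > 0).
Setting u(73) equal to that: 73^α = 0.24·400^α ⇒ (73/400)^α = 0.24.
Take logs: α = ln 0.24 / ln(73/400) ≈ 0.838984.

α ≈ 0.8390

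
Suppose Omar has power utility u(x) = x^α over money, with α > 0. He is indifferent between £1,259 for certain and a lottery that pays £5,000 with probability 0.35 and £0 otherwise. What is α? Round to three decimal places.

The lottery's expected utility is 0.35·u(5000) + 0.65·u(0) = 0.35·5000^α (since u(0) = 0 for α > 0).
Indifference: 1259^α = 0.35·5000^α, so (1259/5000)^α = 0.35.
Take logs: α = ln 0.35 / ln(1259/5000) ≈ 0.76123.

α ≈ 0.761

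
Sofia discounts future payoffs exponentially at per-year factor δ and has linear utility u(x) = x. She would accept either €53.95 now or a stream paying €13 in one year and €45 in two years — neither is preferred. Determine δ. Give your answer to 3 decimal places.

δ ≈ 0.960

Present value of the stream is 13·δ + 45·δ². Indifference gives 13δ + 45δ² = 53.95.
That is, 45δ² + 13δ − 53.95 = 0, a quadratic in δ.
By the quadratic formula (taking the positive root), δ = (−13 + √9880.00) / 90 ≈ 0.960.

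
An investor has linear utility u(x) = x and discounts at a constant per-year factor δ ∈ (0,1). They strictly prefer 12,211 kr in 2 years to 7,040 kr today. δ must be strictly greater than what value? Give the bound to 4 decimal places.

δ > 0.7593

Under u(x) = x this choice says 7040 < δ^2·12211.
Dividing by 12211: δ^2 > 0.57653. Both sides are positive, so the square root keeps the direction.
δ > 0.57653^(1/2) = 0.7593.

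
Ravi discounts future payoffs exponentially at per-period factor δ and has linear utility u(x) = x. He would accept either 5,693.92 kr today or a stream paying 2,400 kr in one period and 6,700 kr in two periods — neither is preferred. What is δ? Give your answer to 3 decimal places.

δ ≈ 0.760

The stream is worth 2400δ + 6700δ² today, so 2400δ + 6700δ² = 5693.92.
So 6700δ² + 2400δ − 5693.92 = 0.
δ = (−2400 + √(2400² + 4·6700·5693.92)) / (2·6700) = (−2400 + √158357056.00) / 13400 ≈ 0.760.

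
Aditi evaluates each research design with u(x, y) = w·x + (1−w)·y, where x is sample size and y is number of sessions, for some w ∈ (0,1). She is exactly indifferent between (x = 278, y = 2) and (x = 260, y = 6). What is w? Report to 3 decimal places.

Equating utilities: w·278 + (1−w)·2 = w·260 + (1−w)·6.
w·(278−260) = (1−w)·(6−2), i.e. w·18 = (1−w)·4.
So w/(1−w) = 4/18 = 0.2222, giving w = 4/(18+4) = 0.182.

w = 0.182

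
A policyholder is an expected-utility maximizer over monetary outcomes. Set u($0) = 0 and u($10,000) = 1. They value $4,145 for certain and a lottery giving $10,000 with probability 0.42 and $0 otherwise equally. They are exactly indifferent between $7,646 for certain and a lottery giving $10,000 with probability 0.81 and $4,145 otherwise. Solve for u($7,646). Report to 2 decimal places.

From the first indifference, u($4,145) = 0.42·u($10,000) + 0.58·u($0) = 0.42·1 + 0.58·0 = 0.42.
Then u($7,646) = 0.81·u($10,000) + 0.19·u($4,145) = 0.81·1.00 + 0.19·0.42 = 0.8898.

0.89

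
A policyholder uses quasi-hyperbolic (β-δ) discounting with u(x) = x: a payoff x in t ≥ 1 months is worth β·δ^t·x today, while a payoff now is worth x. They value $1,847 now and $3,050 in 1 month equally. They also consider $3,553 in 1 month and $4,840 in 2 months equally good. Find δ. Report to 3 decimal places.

δ ≈ 0.734

The second indifference involves only future payoffs, so β cancels: β·δ^1·3553 = β·δ^2·4840, giving δ = 3553/4840 = 0.73409.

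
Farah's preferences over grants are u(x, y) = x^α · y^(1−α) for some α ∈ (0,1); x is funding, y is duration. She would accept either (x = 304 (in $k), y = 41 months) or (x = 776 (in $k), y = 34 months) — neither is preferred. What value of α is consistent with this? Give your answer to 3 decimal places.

α ≈ 0.167

The Cobb–Douglas utilities coincide, so 304^α·41^(1−α) = 776^α·34^(1−α).
(304/776)^α = (34/41)^(1−α); take logs: α·ln(304/776) = (1−α)·ln(34/41), i.e. α·-0.937125 = (1−α)·-0.187212.
Thus α·(-1.124337) = -0.187212, so α = -0.187212/-1.124337 ≈ 0.167.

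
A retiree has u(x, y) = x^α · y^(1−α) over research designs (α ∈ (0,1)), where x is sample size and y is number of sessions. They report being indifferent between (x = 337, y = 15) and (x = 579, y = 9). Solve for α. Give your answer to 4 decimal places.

α ≈ 0.4856

Indifference: 337^α · 15^(1−α) = 579^α · 9^(1−α).
Rearrange to (337/579)^α = (9/15)^(1−α) and take logs: α·-0.5412195 = (1−α)·-0.5108256.
Thus α·(-1.0520451) = -0.5108256, so α = -0.5108256/-1.0520451 ≈ 0.4856.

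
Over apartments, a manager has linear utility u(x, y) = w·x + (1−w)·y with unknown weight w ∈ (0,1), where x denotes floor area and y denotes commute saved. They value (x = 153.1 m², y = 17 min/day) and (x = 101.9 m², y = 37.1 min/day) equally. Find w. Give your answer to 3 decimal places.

u(153.1,17) = u(101.9,37.1) means w·153.1 + (1−w)·17 = w·101.9 + (1−w)·37.1.
w·(153.1−101.9) = (1−w)·(37.1−17), i.e. w·51.2 = (1−w)·20.1.
So w/(1−w) = 20.1/51.2 = 0.3926, giving w = 20.1/(51.2+20.1) = 0.282.

w = 0.282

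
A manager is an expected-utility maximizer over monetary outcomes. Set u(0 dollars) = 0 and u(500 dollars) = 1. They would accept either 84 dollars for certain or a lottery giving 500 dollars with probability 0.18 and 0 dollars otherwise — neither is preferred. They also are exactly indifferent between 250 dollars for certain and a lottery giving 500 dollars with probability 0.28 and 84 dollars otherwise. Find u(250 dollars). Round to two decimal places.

From the first indifference, u(84 dollars) = 0.18·u(500 dollars) + 0.82·u(0 dollars) = 0.18·1 + 0.82·0 = 0.18.
The second indifference gives u(250 dollars) = 0.28·u(500 dollars) + 0.72·u(84 dollars) = 0.28·1.00 + 0.72·0.18 = 0.4096.

0.41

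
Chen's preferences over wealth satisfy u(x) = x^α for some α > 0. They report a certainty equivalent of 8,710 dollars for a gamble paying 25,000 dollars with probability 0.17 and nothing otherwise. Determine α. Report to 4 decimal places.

Since u(0) = 0, the lottery's EU is 0.17·25000^α.
Indifference: 8710^α = 0.17·25000^α, so (8710/25000)^α = 0.17.
Taking logs: α·ln(8710/25000) = ln(0.17), so α = -1.7719568 / -1.0544040 ≈ 1.6805.

α ≈ 1.6805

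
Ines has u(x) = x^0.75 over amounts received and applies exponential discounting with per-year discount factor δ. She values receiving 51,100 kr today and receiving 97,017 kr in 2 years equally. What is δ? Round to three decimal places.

δ ≈ 0.786

Equating discounted utilities: u(51100) = δ^2·u(97017) ⇒ δ^2 = u(51100)/u(97017).
Since u(x) = x^0.75, δ^2 = (51100/97017)^0.75 = 0.52671^0.75 = 0.61827.
So δ = 0.61827^(1/2) ≈ 0.786.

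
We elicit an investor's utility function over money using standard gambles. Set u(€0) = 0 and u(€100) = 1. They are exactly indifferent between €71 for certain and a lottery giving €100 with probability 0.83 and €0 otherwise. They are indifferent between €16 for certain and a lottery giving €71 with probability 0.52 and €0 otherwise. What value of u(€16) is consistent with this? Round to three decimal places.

First, u(€71) = 0.83·u(€100) + 0.17·u(€0) = 0.83.
Then u(€16) = 0.52·u(€71) + 0.48·u(€0) = 0.52·0.83 + 0.48·0.00 = 0.4316.

0.432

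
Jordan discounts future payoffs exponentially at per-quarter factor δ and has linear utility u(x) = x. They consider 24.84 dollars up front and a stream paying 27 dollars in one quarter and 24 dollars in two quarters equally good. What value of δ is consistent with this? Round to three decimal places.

δ ≈ 0.600

Equating present values: 24.84 = 27δ + 24δ².
That is, 24δ² + 27δ − 24.84 = 0, a quadratic in δ.
δ = (−27 + √(27² + 4·24·24.84)) / (2·24) = (−27 + √3113.64) / 48 ≈ 0.600.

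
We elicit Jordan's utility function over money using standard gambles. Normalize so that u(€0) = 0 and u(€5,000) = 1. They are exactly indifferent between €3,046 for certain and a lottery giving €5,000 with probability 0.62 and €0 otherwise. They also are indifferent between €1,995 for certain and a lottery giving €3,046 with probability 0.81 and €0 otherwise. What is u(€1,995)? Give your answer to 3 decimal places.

0.502

The first gamble pins u(€3,046): it must equal 0.62·1 + 0.38·0 = 0.62.
The second indifference gives u(€1,995) = 0.81·u(€3,046) + 0.19·u(€0) = 0.81·0.62 + 0.19·0.00 = 0.5022.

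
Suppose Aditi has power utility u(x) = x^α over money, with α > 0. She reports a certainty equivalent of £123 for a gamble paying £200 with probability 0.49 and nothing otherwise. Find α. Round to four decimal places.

α ≈ 1.4674

Since u(0) = 0, the lottery's EU is 0.49·200^α.
Indifference: 123^α = 0.49·200^α, so (123/200)^α = 0.49.
Take logs: α = ln 0.49 / ln(123/200) ≈ 1.467397.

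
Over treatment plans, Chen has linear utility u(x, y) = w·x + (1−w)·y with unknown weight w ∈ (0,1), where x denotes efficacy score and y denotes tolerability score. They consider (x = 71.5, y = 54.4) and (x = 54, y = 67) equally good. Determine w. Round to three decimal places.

w = 0.419

u(71.5,54.4) = u(54,67) means w·71.5 + (1−w)·54.4 = w·54 + (1−w)·67.
Rearranging, 17.5·w − 12.6·(1−w) = 0.
The marginal rate of substitution is 12.6/17.5, so w = 12.6/(17.5+12.6) = 0.419.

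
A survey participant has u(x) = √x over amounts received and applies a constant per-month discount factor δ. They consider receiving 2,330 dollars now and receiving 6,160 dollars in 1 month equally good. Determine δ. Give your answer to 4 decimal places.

δ ≈ 0.6150

Indifference means u(2330) = δ · u(6160), so δ = u(2330)/u(6160).
With u(x) = √x: δ = √2330/√6160 = √(2330/6160) = 0.61502.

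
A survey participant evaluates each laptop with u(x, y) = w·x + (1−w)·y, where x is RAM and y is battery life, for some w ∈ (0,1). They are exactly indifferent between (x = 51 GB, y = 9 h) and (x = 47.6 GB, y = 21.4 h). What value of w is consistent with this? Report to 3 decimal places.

w = 0.785

Equating utilities: w·51 + (1−w)·9 = w·47.6 + (1−w)·21.4.
w·(51−47.6) = (1−w)·(21.4−9), i.e. w·3.4 = (1−w)·12.4.
The marginal rate of substitution is 12.4/3.4, so w = 12.4/(3.4+12.4) = 0.785.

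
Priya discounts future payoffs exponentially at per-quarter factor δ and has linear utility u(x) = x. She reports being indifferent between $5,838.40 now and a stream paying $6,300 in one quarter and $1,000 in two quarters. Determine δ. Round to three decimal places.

δ ≈ 0.820

Present value of the stream is 6300·δ + 1000·δ². Indifference gives 6300δ + 1000δ² = 5838.40.
That is, 1000δ² + 6300δ − 5838.40 = 0, a quadratic in δ.
By the quadratic formula (taking the positive root), δ = (−6300 + √63043600.00) / 2000 ≈ 0.820.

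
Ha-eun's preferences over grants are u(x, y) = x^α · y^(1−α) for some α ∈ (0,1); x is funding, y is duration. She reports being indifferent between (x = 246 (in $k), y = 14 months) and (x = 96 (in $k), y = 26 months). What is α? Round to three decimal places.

α ≈ 0.397

The Cobb–Douglas utilities coincide, so 246^α·14^(1−α) = 96^α·26^(1−α).
Rearrange to (246/96)^α = (26/14)^(1−α) and take logs: α·0.940983 = (1−α)·0.619039.
With A = 0.940983 and B = 0.619039: α·A = (1−α)·B, so α = B/(A+B) = 0.619039/1.560022 ≈ 0.397.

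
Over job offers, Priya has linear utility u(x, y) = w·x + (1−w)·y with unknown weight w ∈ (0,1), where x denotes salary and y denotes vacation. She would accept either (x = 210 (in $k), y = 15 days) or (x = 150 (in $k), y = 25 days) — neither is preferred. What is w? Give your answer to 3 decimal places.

u(210,15) = u(150,25) means w·210 + (1−w)·15 = w·150 + (1−w)·25.
w·(210−150) = (1−w)·(25−15), i.e. w·60 = (1−w)·10.
Hence w = 10/(60+10) = 10/70 = 0.143.

w = 0.143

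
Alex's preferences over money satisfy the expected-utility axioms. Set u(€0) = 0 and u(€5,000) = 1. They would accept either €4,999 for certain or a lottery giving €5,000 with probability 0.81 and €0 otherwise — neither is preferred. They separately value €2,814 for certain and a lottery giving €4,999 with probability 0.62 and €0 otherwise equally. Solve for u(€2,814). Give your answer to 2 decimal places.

The first gamble pins u(€4,999): it must equal 0.81·1 + 0.19·0 = 0.81.
Chaining: u(€2,814) = 0.62·0.81 + 0.38·0.00 = 0.5022.

0.50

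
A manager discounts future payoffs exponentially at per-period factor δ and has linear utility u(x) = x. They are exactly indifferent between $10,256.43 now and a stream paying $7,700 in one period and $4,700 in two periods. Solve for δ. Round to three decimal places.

The stream is worth 7700δ + 4700δ² today, so 7700δ + 4700δ² = 10256.43.
So 4700δ² + 7700δ − 10256.43 = 0.
The positive root is δ = [−7700 + √(7700² + 4·4700·10256.43)] / (2·4700) = (−7700 + 15878.000)/9400 ≈ 0.870.

δ ≈ 0.870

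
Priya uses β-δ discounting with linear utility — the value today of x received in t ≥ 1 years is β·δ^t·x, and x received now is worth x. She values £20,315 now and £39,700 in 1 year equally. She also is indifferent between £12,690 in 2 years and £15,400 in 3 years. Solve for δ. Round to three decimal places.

Both payoffs in the second observation are in the future, so β drops out: δ^2·12690 = δ^3·15400 ⇒ δ = 12690/15400 = 0.82403.

δ ≈ 0.824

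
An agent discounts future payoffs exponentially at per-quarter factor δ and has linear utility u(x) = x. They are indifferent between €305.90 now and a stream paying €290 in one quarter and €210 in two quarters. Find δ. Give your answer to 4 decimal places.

Equating present values: 305.90 = 290δ + 210δ².
Rearranged: 210δ² + 290δ − 305.90 = 0.
By the quadratic formula (taking the positive root), δ = (−290 + √341056.00) / 420 ≈ 0.7000.

δ ≈ 0.7000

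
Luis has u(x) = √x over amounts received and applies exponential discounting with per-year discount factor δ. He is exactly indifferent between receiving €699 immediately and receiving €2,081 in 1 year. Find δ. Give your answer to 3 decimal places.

The payoff in 1 year is discounted by δ, so u(699) = δ·u(2081) and δ = u(699)/u(2081).
With u(x) = √x: δ = √699/√2081 = √(699/2081) = 0.57957.

δ ≈ 0.580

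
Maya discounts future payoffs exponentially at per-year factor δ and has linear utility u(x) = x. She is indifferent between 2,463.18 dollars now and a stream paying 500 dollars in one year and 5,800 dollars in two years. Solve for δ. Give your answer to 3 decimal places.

δ ≈ 0.610

Equating present values: 2463.18 = 500δ + 5800δ².
So 5800δ² + 500δ − 2463.18 = 0.
δ = (−500 + √(500² + 4·5800·2463.18)) / (2·5800) = (−500 + √57395776.00) / 11600 ≈ 0.610.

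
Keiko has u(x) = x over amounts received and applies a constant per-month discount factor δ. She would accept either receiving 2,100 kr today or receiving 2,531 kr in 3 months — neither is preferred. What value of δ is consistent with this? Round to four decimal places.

Indifference means u(2100) = δ^3 · u(2531), so δ^3 = u(2100)/u(2531).
With u(x) = x: δ^3 = 2100/2531 = 0.82971.
So δ = 0.82971^(1/3) ≈ 0.9397.

δ ≈ 0.9397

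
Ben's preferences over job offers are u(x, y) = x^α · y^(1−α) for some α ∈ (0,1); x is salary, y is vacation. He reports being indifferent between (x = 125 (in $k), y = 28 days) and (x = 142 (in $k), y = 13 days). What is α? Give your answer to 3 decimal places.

Set the two utilities equal: 125^α·28^(1−α) = 142^α·13^(1−α).
(125/142)^α = (13/28)^(1−α); take logs: α·ln(125/142) = (1−α)·ln(13/28), i.e. α·-0.127513 = (1−α)·-0.767255.
So α/(1−α) = (-0.767255)/(-0.127513) = 6.017073, and α = 6.017073/7.017073 ≈ 0.857.

α ≈ 0.857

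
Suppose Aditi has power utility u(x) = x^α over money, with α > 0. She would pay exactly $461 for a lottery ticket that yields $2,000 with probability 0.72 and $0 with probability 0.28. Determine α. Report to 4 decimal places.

α ≈ 0.2239

Since u(0) = 0, the lottery's EU is 0.72·2000^α.
Indifference: 461^α = 0.72·2000^α, so (461/2000)^α = 0.72.
Take logs: α = ln 0.72 / ln(461/2000) ≈ 0.223852.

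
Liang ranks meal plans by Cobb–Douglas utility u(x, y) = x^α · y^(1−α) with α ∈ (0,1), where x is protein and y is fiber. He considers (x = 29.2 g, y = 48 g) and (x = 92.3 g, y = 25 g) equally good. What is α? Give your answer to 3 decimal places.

The Cobb–Douglas utilities coincide, so 29.2^α·48^(1−α) = 92.3^α·25^(1−α).
Rearrange to (29.2/92.3)^α = (25/48)^(1−α) and take logs: α·-1.150875 = (1−α)·-0.652325.
So α/(1−α) = (-0.652325)/(-1.150875) = 0.566808, and α = 0.566808/1.566808 ≈ 0.362.

α ≈ 0.362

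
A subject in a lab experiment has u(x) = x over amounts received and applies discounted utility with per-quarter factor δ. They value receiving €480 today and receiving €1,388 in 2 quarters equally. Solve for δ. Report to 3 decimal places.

Indifference means u(480) = δ^2 · u(1388), so δ^2 = u(480)/u(1388).
With u(x) = x: δ^2 = 480/1388 = 0.34582.
So δ = 0.34582^(1/2) ≈ 0.588.

δ ≈ 0.588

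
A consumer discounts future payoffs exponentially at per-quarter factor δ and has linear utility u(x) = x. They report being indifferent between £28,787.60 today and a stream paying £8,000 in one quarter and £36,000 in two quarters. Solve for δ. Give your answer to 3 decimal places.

δ ≈ 0.790

The stream is worth 8000δ + 36000δ² today, so 8000δ + 36000δ² = 28787.60.
So 36000δ² + 8000δ − 28787.60 = 0.
The positive root is δ = [−8000 + √(8000² + 4·36000·28787.60)] / (2·36000) = (−8000 + 64880.000)/72000 ≈ 0.790.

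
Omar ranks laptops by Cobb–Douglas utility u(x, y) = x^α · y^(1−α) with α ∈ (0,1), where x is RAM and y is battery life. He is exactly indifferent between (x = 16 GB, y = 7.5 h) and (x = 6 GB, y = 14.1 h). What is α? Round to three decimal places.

α ≈ 0.392

The Cobb–Douglas utilities coincide, so 16^α·7.5^(1−α) = 6^α·14.1^(1−α).
Rearrange to (16/6)^α = (14.1/7.5)^(1−α) and take logs: α·0.980829 = (1−α)·0.631272.
Thus α·(1.612101) = 0.631272, so α = 0.631272/1.612101 ≈ 0.392.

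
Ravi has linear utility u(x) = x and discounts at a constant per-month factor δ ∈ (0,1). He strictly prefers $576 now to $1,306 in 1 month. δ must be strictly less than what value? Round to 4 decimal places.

δ < 0.4410

Comparing present values: 576 > δ·1306.
Dividing through by 1306 gives δ < 0.44104.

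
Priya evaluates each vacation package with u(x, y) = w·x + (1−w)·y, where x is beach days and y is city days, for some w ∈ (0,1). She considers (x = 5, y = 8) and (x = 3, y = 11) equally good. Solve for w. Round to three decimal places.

Indifference: w·5 + (1−w)·8 = w·3 + (1−w)·11.
Collecting terms: w·2 = (1−w)·3.
Hence w = 3/(2+3) = 3/5 = 0.600.

w = 0.600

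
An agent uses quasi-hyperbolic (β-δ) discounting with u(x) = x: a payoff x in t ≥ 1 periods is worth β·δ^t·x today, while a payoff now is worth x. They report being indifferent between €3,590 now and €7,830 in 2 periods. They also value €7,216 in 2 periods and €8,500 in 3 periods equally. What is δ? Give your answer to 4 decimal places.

From the later pair, β·δ^2·7216 = β·δ^3·8500; dividing through, δ = 7216/8500 = 0.84894.

δ ≈ 0.8489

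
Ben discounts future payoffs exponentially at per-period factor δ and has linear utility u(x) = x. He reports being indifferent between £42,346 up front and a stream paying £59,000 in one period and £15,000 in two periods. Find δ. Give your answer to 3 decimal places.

δ ≈ 0.620

Equating present values: 42346 = 59000δ + 15000δ².
That is, 15000δ² + 59000δ − 42346 = 0, a quadratic in δ.
δ = (−59000 + √(59000² + 4·15000·42346)) / (2·15000) = (−59000 + √6021760000.00) / 30000 ≈ 0.620.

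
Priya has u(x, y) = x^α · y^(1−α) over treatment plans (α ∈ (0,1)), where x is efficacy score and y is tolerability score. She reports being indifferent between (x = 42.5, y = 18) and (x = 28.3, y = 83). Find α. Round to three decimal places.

Indifference: 42.5^α · 18^(1−α) = 28.3^α · 83^(1−α).
Rearrange to (42.5/28.3)^α = (83/18)^(1−α) and take logs: α·0.406642 = (1−α)·1.528469.
Thus α·(1.935111) = 1.528469, so α = 1.528469/1.935111 ≈ 0.790.

α ≈ 0.790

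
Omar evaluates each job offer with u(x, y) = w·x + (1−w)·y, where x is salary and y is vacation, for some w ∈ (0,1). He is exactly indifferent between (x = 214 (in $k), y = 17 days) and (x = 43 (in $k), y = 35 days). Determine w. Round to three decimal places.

Equating utilities: w·214 + (1−w)·17 = w·43 + (1−w)·35.
Rearranging, 171·w − 18·(1−w) = 0.
Hence w = 18/(171+18) = 18/189 = 0.095.

w = 0.095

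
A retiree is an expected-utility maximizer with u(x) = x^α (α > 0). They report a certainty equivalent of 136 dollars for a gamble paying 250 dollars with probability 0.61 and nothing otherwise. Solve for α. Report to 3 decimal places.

α ≈ 0.812

EU(lottery) = 0.61·250^α + 0.39·0 = 0.61·250^α.
Equating: 136^α = 0.61·250^α, i.e. 0.5440^α = 0.61.
α = ln(0.61) / ln(136/250) = -0.494296/-0.608806 ≈ 0.812.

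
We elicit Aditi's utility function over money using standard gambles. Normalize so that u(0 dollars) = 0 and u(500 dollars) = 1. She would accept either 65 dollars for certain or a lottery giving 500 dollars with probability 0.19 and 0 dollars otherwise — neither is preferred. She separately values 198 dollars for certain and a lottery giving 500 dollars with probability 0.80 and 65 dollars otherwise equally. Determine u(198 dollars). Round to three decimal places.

The first gamble pins u(65 dollars): it must equal 0.19·1 + 0.81·0 = 0.19.
Chaining: u(198 dollars) = 0.80·1.00 + 0.20·0.19 = 0.8380.

0.838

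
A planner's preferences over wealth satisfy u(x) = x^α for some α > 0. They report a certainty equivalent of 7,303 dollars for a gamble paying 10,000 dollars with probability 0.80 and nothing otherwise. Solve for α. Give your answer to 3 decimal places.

Since u(0) = 0, the lottery's EU is 0.80·10000^α.
Indifference: 7303^α = 0.80·10000^α, so (7303/10000)^α = 0.80.
Take logs: α = ln 0.80 / ln(7303/10000) ≈ 0.70997.

α ≈ 0.710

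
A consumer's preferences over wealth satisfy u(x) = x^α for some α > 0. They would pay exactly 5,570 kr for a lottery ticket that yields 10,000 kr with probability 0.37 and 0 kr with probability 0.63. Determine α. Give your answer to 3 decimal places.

Since u(0) = 0, the lottery's EU is 0.37·10000^α.
Equating: 5570^α = 0.37·10000^α, i.e. 0.5570^α = 0.37.
Taking logs: α·ln(5570/10000) = ln(0.37), so α = -0.994252 / -0.585190 ≈ 1.699.

α ≈ 1.699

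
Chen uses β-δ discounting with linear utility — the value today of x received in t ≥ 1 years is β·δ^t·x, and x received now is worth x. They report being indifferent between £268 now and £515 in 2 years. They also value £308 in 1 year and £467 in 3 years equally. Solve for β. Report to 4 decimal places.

Both payoffs in the second observation are in the future, so β drops out: δ^1·308 = δ^3·467 ⇒ δ^2 = 308/467 = 0.65953, so δ = 0.81211.
The first indifference: 268 = β·δ^2·515, so β = 268/(δ^2·515) = 268/(0.65953·515) ≈ 0.7890.

β ≈ 0.7890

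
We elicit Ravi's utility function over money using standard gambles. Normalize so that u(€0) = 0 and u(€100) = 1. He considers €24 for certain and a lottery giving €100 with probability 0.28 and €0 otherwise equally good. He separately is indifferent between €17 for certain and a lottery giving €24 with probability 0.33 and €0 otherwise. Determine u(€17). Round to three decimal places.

First, u(€24) = 0.28·u(€100) + 0.72·u(€0) = 0.28.
The second indifference gives u(€17) = 0.33·u(€24) + 0.67·u(€0) = 0.33·0.28 + 0.67·0.00 = 0.0924.

0.092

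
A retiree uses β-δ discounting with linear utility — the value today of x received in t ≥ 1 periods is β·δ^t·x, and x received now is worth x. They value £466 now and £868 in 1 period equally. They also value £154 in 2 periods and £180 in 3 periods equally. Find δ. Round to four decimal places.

δ ≈ 0.8556

Both payoffs in the second observation are in the future, so β drops out: δ^2·154 = δ^3·180 ⇒ δ = 154/180 = 0.85556.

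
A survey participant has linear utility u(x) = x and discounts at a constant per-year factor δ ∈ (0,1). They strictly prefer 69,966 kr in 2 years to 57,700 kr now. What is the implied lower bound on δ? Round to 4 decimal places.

Under u(x) = x this choice says 57700 < δ^2·69966.
Hence δ^2 > 57700/69966 = 0.82469, and x ↦ x^(1/2) is increasing on (0,∞).
δ > 0.82469^(1/2) = 0.9081.

δ > 0.9081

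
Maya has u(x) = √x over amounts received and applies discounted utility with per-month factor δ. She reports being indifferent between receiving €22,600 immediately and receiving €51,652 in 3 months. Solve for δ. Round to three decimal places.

Equating discounted utilities: u(22600) = δ^3·u(51652) ⇒ δ^3 = u(22600)/u(51652).
Since u(x) = √x, δ^3 = √(22600/51652) = 0.66147.
Hence δ = (0.66147)^(1/3) = 0.87131.

δ ≈ 0.871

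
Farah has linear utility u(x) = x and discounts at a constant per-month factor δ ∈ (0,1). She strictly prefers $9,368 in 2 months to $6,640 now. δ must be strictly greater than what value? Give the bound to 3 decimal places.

Comparing present values: 6640 < δ^2·9368.
Hence δ^2 > 6640/9368 = 0.70880, and x ↦ x^(1/2) is increasing on (0,∞).
δ > (6640/9368)^(1/2) ≈ 0.842.

δ > 0.842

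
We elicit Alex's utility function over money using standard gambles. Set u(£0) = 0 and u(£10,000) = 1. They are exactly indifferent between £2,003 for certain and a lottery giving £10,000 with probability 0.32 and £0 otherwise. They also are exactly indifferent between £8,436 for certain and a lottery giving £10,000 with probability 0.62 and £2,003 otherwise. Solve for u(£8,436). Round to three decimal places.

0.742

The first gamble pins u(£2,003): it must equal 0.32·1 + 0.68·0 = 0.32.
The second indifference gives u(£8,436) = 0.62·u(£10,000) + 0.38·u(£2,003) = 0.62·1.00 + 0.38·0.32 = 0.7416.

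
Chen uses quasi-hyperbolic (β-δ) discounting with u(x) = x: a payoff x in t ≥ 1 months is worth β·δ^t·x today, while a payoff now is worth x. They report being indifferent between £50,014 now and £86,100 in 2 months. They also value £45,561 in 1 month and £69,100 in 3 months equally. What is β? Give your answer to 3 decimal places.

Both payoffs in the second observation are in the future, so β drops out: δ^1·45561 = δ^3·69100 ⇒ δ^2 = 45561/69100 = 0.65935, so δ = 0.81200.
Now use the now-vs-future pair: 50014 = β·δ^2·86100 gives β = 50014/(0.65935·86100) ≈ 0.881.

β ≈ 0.881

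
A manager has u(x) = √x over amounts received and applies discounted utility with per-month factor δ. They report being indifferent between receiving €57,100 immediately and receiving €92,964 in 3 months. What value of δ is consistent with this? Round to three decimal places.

δ ≈ 0.922

Indifference means u(57100) = δ^3 · u(92964), so δ^3 = u(57100)/u(92964).
With u(x) = √x: δ^3 = √57100/√92964 = √(57100/92964) = 0.78372.
So δ = 0.78372^(1/3) ≈ 0.922.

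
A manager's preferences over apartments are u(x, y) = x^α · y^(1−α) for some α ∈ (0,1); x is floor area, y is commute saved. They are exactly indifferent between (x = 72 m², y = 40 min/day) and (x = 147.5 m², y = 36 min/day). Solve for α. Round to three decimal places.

Set the two utilities equal: 72^α·40^(1−α) = 147.5^α·36^(1−α).
Taking logs: α·ln 72 + (1−α)·ln 40 = α·ln 147.5 + (1−α)·ln 36, i.e. α·-0.717162 = (1−α)·-0.105361.
Thus α·(-0.822523) = -0.105361, so α = -0.105361/-0.822523 ≈ 0.128.

α ≈ 0.128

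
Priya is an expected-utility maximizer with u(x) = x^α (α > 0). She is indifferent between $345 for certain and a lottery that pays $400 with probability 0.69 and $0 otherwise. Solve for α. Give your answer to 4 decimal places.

Since u(0) = 0, the lottery's EU is 0.69·400^α.
Setting u(345) equal to that: 345^α = 0.69·400^α ⇒ (345/400)^α = 0.69.
α = ln(0.69) / ln(345/400) = -0.3710637/-0.1479201 ≈ 2.5085.

α ≈ 2.5085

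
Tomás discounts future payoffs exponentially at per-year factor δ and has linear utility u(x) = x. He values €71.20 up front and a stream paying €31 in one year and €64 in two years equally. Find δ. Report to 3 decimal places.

δ ≈ 0.840

Present value of the stream is 31·δ + 64·δ². Indifference gives 31δ + 64δ² = 71.20.
Rearranged: 64δ² + 31δ − 71.20 = 0.
By the quadratic formula (taking the positive root), δ = (−31 + √19188.20) / 128 ≈ 0.840.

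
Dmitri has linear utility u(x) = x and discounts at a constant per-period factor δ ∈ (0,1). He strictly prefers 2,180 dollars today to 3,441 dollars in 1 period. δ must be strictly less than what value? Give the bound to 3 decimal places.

The preference means 2180 > δ·3441.
So δ < 2180/3441 = 0.63354.

δ < 0.634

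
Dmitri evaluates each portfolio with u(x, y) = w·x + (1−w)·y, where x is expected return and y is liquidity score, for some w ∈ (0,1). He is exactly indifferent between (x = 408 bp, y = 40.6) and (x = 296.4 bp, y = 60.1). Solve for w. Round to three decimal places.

u(408,40.6) = u(296.4,60.1) means w·408 + (1−w)·40.6 = w·296.4 + (1−w)·60.1.
Collecting terms: w·111.6 = (1−w)·19.5.
So w/(1−w) = 19.5/111.6 = 0.1747, giving w = 19.5/(111.6+19.5) = 0.149.

w = 0.149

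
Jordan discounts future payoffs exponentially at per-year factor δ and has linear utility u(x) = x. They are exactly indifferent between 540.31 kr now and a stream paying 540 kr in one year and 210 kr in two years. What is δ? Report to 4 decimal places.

Equating present values: 540.31 = 540δ + 210δ².
So 210δ² + 540δ − 540.31 = 0.
The positive root is δ = [−540 + √(540² + 4·210·540.31)] / (2·210) = (−540 + 863.400)/420 ≈ 0.7700.

δ ≈ 0.7700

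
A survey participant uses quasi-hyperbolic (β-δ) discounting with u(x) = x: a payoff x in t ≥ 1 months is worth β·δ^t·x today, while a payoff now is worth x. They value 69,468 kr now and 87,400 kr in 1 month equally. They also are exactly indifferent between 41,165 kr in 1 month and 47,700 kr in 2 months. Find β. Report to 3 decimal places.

Both payoffs in the second observation are in the future, so β drops out: δ^1·41165 = δ^2·47700 ⇒ δ = 41165/47700 = 0.86300.
The first indifference: 69468 = β·δ·87400, so β = 69468/(δ·87400) = 69468/(0.86300·87400) ≈ 0.921.

β ≈ 0.921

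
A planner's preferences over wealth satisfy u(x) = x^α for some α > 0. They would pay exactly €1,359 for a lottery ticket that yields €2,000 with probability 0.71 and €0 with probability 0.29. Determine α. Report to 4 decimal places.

α ≈ 0.8864

The lottery's expected utility is 0.71·u(2000) + 0.29·u(0) = 0.71·2000^α (since u(0) = 0 for α > 0).
Setting u(1359) equal to that: 1359^α = 0.71·2000^α ⇒ (1359/2000)^α = 0.71.
Take logs: α = ln 0.71 / ln(1359/2000) ≈ 0.886367.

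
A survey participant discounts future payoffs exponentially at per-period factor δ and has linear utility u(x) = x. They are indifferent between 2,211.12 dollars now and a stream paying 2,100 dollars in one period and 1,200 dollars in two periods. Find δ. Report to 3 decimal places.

δ ≈ 0.740

Present value of the stream is 2100·δ + 1200·δ². Indifference gives 2100δ + 1200δ² = 2211.12.
So 1200δ² + 2100δ − 2211.12 = 0.
The positive root is δ = [−2100 + √(2100² + 4·1200·2211.12)] / (2·1200) = (−2100 + 3876.000)/2400 ≈ 0.740.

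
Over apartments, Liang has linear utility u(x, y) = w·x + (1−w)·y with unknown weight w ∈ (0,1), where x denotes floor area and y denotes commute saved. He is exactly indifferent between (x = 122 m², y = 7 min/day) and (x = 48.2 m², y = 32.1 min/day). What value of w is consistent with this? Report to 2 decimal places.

Indifference: w·122 + (1−w)·7 = w·48.2 + (1−w)·32.1.
Collecting terms: w·73.8 = (1−w)·25.1.
So w/(1−w) = 25.1/73.8 = 0.3401, giving w = 25.1/(73.8+25.1) = 0.25.

w = 0.25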